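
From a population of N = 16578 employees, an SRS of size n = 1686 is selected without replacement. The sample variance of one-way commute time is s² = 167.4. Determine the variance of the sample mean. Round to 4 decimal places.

0.0892

Under SRS without replacement, Var(ȳ) = (1 − f)·s²/n with f = n/N = 1686/16578 = 0.10170105.
Var(ȳ) = (1 − 0.10170105)·167.4/1686 = 0.89829895·0.099288256 = 0.089190536.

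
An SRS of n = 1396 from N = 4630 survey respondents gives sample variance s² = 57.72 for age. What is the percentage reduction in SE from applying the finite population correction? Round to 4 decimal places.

f = n/N = 1396/4630 = 0.30151188.
SE_no-fpc = √(s²/n) = 0.20333889; SE_fpc = √((1−f)s²/n) = 0.1699417.
Ratio = √(1−f) = 0.83575602. Reduction = 100·(1 − 0.83575602) = 16.4244%.

16.4244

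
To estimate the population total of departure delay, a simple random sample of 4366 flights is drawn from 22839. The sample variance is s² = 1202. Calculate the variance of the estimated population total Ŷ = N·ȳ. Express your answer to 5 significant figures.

1.1615 × 10^8

Var(Ŷ) = N²·Var(ȳ) = N²·(1 − n/N)·s²/n.
f = 4366/22839 = 0.19116424; Var(ȳ) = 0.80883576·1202/4366 = 0.22267993.
Var(Ŷ) = 22839² · 0.22267993 = 1.1615429 × 10^8.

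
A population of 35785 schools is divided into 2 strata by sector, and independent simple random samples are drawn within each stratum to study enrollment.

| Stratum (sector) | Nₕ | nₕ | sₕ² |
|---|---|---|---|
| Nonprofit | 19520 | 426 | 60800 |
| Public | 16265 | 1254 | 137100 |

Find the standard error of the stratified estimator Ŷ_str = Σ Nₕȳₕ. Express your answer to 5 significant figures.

Var(Ŷ_str) = Σₕ Nₕ²(1 − fₕ)sₕ²/nₕ.
Nonprofit: 19520²·(1 − 426/19520)·60800/426 = 5.3194988 × 10^10.
Public: 16265²·(1 − 1254/16265)·137100/1254 = 2.6693383 × 10^10.
Sum = 7.9888371 × 10^10.
SE = √(7.9888371 × 10^10) = 282650.

282650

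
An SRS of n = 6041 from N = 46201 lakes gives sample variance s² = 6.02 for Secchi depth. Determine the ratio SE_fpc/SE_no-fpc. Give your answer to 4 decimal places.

0.9323

f = n/N = 6041/46201 = 0.13075475.
SE_no-fpc = √(s²/n) = 0.031567764; SE_fpc = √((1−f)s²/n) = 0.029431676.
Ratio = √(1−f) = 0.93233323.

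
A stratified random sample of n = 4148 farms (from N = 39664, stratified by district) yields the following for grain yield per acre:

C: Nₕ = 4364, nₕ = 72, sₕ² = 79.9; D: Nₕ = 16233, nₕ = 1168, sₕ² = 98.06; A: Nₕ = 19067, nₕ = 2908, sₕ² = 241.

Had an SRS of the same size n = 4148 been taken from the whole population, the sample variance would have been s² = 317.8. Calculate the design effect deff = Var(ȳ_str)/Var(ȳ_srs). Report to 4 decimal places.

Var(ȳ_str) = Σ Wₕ²(1−fₕ)sₕ²/nₕ with Wₕ = Nₕ/39664:
  C: (4364/39664)²·(1−72/4364)·79.9/72 = 0.013211913
  D: (16233/39664)²·(1−1168/16233)·98.06/1168 = 0.013050404
  A: (19067/39664)²·(1−2908/19067)·241/2908 = 0.016230297
  → Var(ȳ_str) = 0.042492614.
Var(ȳ_srs) = (1 − 4148/39664)·317.8/4148 = 0.068602933.
deff = 0.042492614 / 0.068602933 = 0.6194.

0.6194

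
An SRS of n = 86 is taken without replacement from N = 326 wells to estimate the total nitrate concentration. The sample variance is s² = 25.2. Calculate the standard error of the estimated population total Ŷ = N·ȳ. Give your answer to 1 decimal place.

151.4

Var(Ŷ) = N²·Var(ȳ) = N²·(1 − n/N)·s²/n.
f = 86/326 = 0.26380368; Var(ȳ) = 0.73619632·25.2/86 = 0.21572264.
Var(Ŷ) = 326² · 0.21572264 = 22926.139.
SE(Ŷ) = √(22926.139) = 151.4.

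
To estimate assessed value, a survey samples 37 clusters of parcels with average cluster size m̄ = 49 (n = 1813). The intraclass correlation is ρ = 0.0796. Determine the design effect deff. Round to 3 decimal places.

deff = 1 + (49 − 1)·0.0796 = 1 + 3.8208 = 4.8208.

4.821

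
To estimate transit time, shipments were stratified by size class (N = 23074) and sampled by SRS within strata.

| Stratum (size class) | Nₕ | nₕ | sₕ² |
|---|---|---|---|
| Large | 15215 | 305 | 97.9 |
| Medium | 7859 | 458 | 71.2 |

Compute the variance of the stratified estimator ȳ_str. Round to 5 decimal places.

0.15375

Var(ȳ_str) = Σₕ Wₕ²(1 − fₕ)sₕ²/nₕ with Wₕ = Nₕ/N, N = 23074.
Large: Wₕ = 0.65940019; term = 0.65940019²·(1 − 0.02004601)·97.9/305 = 0.13676869.
Medium: Wₕ = 0.34059981; term = 0.34059981²·(1 − 0.05827713)·71.2/458 = 0.01698347.
Sum = 0.15375216.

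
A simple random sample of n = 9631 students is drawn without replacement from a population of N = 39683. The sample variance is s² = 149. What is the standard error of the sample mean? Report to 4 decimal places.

0.1082

Under SRS without replacement, Var(ȳ) = (1 − f)·s²/n with f = n/N = 9631/39683 = 0.24269838.
Var(ȳ) = (1 − 0.24269838)·149/9631 = 0.75730162·0.015470875 = 0.011716119.
SE(ȳ) = √(0.011716119) = 0.1082.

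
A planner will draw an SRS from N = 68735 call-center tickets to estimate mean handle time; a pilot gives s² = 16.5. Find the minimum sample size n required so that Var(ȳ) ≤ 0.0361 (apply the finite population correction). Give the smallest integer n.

455

Without fpc, n₀ = s²/D = 16.5/0.0361 = 457.0637.
With fpc, (1 − n/N)·s²/n ≤ D requires n ≥ n₀/(1 + n₀/N) = 457.0637/(1 + 457.0637/68735) = 454.0445.
Rounding up, n = 455.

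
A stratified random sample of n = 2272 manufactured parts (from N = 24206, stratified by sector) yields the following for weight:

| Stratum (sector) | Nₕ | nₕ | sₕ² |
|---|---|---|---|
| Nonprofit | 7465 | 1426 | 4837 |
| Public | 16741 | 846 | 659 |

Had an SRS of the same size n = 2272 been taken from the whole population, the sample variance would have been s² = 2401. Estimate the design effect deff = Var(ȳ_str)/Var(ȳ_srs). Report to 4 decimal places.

0.6420

Var(ȳ_str) = Σ Wₕ²(1−fₕ)sₕ²/nₕ with Wₕ = Nₕ/24206:
  Nonprofit: (7465/24206)²·(1−1426/7465)·4837/1426 = 0.26097887
  Public: (16741/24206)²·(1−846/16741)·659/846 = 0.35376179
  → Var(ȳ_str) = 0.61474066.
Var(ȳ_srs) = (1 − 2272/24206)·2401/2272 = 0.95758789.
deff = 0.61474066 / 0.95758789 = 0.6420.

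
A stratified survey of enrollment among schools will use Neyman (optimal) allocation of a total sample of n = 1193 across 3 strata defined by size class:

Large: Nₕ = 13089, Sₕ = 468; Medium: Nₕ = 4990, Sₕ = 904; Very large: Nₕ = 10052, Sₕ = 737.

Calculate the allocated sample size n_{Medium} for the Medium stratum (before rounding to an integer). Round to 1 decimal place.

Neyman allocation: nₕ = n·NₕSₕ / Σⱼ NⱼSⱼ.
Σ NⱼSⱼ = 13089·468 + 4990·904 + 10052·737 = 1.8044936 × 10^7.
n_{Medium} = 1193·4990·904 / (1.8044936 × 10^7) = 298.2.

298.2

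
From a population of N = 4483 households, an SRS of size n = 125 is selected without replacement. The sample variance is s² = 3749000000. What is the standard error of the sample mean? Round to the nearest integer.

Under SRS without replacement, Var(ȳ) = (1 − f)·s²/n with f = n/N = 125/4483 = 0.02788311.
Var(ȳ) = (1 − 0.02788311)·3749000000/125 = 0.97211689·2.9992 × 10^7 = 2.915573 × 10^7.
SE(ȳ) = √(2.915573 × 10^7) = 5400.

5400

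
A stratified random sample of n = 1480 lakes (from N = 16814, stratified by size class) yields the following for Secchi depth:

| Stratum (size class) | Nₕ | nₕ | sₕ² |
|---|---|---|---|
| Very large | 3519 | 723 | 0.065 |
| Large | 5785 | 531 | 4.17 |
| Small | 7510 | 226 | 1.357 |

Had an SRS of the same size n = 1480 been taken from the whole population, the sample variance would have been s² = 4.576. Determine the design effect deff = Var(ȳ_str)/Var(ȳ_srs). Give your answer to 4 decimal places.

0.7126

Var(ȳ_str) = Σ Wₕ²(1−fₕ)sₕ²/nₕ with Wₕ = Nₕ/16814:
  Very large: (3519/16814)²·(1−723/3519)·0.065/723 = 3.1288836 × 10^-6
  Large: (5785/16814)²·(1−531/5785)·4.17/531 = 8.442924 × 10^-4
  Small: (7510/16814)²·(1−226/7510)·1.357/226 = 0.0011618209
  → Var(ȳ_str) = 0.0020092422.
Var(ȳ_srs) = (1 − 1480/16814)·4.576/1480 = 0.0028197377.
deff = 0.0020092422 / 0.0028197377 = 0.7126.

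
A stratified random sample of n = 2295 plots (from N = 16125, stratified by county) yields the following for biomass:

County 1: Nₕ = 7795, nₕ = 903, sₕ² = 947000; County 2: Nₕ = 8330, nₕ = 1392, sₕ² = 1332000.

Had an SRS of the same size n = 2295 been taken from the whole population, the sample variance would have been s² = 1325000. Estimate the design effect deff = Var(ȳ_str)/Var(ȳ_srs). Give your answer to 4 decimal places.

Var(ȳ_str) = Σ Wₕ²(1−fₕ)sₕ²/nₕ with Wₕ = Nₕ/16125:
  County 1: (7795/16125)²·(1−903/7795)·947000/903 = 216.68267
  County 2: (8330/16125)²·(1−1392/8330)·1332000/1392 = 212.68891
  → Var(ȳ_str) = 429.37158.
Var(ȳ_srs) = (1 − 2295/16125)·1325000/2295 = 495.17151.
deff = 429.37158 / 495.17151 = 0.8671.

0.8671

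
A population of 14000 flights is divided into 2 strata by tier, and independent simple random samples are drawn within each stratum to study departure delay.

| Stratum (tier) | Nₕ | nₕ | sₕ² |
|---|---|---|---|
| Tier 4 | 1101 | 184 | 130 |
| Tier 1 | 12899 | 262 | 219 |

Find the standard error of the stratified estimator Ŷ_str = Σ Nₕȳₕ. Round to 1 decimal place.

11703.2

Var(Ŷ_str) = Σₕ Nₕ²(1 − fₕ)sₕ²/nₕ.
Tier 4: 1101²·(1 − 184/1101)·130/184 = 713316.36.
Tier 1: 12899²·(1 − 262/12899)·219/262 = 1.3625199 × 10^8.
Sum = 1.3696531 × 10^8.
SE = √(1.3696531 × 10^8) = 11703.2.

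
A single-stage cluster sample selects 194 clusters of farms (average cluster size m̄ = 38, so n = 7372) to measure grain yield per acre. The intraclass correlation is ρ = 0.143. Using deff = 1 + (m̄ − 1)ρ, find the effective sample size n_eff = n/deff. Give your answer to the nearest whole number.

deff = 1 + (38 − 1)·0.143 = 1 + 5.291 = 6.291.
n_eff = 7372 / 6.291 = 1172.

1172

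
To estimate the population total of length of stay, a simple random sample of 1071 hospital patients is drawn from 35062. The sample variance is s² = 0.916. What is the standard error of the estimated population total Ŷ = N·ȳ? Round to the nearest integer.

Var(Ŷ) = N²·Var(ȳ) = N²·(1 − n/N)·s²/n.
f = 1071/35062 = 0.03054589; Var(ȳ) = 0.96945411·0.916/1071 = 8.2915029 × 10^-4.
Var(Ŷ) = 35062² · (8.2915029 × 10^-4) = 1.0193108 × 10^6.
SE(Ŷ) = √(1.0193108 × 10^6) = 1010.

1010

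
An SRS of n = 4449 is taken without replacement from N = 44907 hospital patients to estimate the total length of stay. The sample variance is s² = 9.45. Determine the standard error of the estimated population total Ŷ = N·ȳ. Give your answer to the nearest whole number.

Var(Ŷ) = N²·Var(ȳ) = N²·(1 − n/N)·s²/n.
f = 4449/44907 = 0.09907141; Var(ȳ) = 0.90092859·9.45/4449 = 0.0019136379.
Var(Ŷ) = 44907² · 0.0019136379 = 3.8591161 × 10^6.
SE(Ŷ) = √(3.8591161 × 10^6) = 1964.

1964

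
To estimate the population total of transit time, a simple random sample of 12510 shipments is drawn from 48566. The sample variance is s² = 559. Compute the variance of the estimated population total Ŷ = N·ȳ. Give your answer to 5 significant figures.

Var(Ŷ) = N²·Var(ȳ) = N²·(1 − n/N)·s²/n.
f = 12510/48566 = 0.25758761; Var(ȳ) = 0.74241239·559/12510 = 0.033174143.
Var(Ŷ) = 48566² · 0.033174143 = 7.8246403 × 10^7.

7.8246 × 10^7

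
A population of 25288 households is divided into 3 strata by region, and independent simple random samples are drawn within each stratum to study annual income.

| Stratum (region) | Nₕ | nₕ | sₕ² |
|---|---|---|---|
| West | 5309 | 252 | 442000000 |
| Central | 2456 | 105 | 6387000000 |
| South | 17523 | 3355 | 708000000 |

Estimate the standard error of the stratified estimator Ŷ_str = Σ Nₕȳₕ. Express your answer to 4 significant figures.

Var(Ŷ_str) = Σₕ Nₕ²(1 − fₕ)sₕ²/nₕ.
West: 5309²·(1 − 252/5309)·442000000/252 = 4.7089861 × 10^13.
Central: 2456²·(1 − 105/2456)·6387000000/105 = 3.5122758 × 10^14.
South: 17523²·(1 − 3355/17523)·708000000/3355 = 5.2391127 × 10^13.
Sum = 4.5070857 × 10^14.
SE = √(4.5070857 × 10^14) = 2.123 × 10^7.

2.123 × 10^7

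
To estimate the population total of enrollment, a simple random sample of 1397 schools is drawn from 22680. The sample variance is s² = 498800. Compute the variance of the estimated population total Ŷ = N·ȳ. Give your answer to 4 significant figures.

1.723 × 10^11

Var(Ŷ) = N²·Var(ȳ) = N²·(1 − n/N)·s²/n.
f = 1397/22680 = 0.06159612; Var(ȳ) = 0.93840388·498800/1397 = 335.05788.
Var(Ŷ) = 22680² · 335.05788 = 1.7234788 × 10^11.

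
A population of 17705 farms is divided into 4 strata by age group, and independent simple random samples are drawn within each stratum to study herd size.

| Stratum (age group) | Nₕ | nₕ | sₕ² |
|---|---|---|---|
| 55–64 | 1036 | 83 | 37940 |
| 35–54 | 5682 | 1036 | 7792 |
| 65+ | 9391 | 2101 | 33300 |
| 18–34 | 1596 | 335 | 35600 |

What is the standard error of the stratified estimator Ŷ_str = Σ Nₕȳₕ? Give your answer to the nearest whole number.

Var(Ŷ_str) = Σₕ Nₕ²(1 − fₕ)sₕ²/nₕ.
55–64: 1036²·(1 − 83/1036)·37940/83 = 4.5130681 × 10^8.
35–54: 5682²·(1 − 1036/5682)·7792/1036 = 1.9854988 × 10^8.
65+: 9391²·(1 − 2101/9391)·33300/2101 = 1.0850695 × 10^9.
18–34: 1596²·(1 − 335/1596)·35600/335 = 2.1387162 × 10^8.
Sum = 1.9487978 × 10^9.
SE = √(1.9487978 × 10^9) = 44145.

44145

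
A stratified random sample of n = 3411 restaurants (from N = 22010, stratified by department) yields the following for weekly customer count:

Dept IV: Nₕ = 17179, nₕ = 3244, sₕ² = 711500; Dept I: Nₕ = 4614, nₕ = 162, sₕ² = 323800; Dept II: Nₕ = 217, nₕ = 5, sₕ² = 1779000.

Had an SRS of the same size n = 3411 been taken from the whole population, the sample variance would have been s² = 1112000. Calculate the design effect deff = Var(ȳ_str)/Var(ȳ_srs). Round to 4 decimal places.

0.8237

Var(ȳ_str) = Σ Wₕ²(1−fₕ)sₕ²/nₕ with Wₕ = Nₕ/22010:
  Dept IV: (17179/22010)²·(1−3244/17179)·711500/3244 = 108.38242
  Dept I: (4614/22010)²·(1−162/4614)·323800/162 = 84.752885
  Dept II: (217/22010)²·(1−5/217)·1779000/5 = 33.78792
  → Var(ȳ_str) = 226.92323.
Var(ȳ_srs) = (1 − 3411/22010)·1112000/3411 = 275.48161.
deff = 226.92323 / 275.48161 = 0.8237.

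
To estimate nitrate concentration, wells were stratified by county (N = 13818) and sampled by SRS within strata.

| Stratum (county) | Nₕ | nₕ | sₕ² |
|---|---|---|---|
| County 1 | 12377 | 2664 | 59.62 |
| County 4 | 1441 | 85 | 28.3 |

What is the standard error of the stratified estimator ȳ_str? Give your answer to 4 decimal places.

Var(ȳ_str) = Σₕ Wₕ²(1 − fₕ)sₕ²/nₕ with Wₕ = Nₕ/N, N = 13818.
County 1: Wₕ = 0.89571573; term = 0.89571573²·(1 − 0.21523794)·59.62/2664 = 0.014090816.
County 4: Wₕ = 0.10428427; term = 0.10428427²·(1 − 0.05898681)·28.3/85 = 0.0034072249.
Sum = 0.017498041.
SE = √(0.017498041) = 0.1323.

0.1323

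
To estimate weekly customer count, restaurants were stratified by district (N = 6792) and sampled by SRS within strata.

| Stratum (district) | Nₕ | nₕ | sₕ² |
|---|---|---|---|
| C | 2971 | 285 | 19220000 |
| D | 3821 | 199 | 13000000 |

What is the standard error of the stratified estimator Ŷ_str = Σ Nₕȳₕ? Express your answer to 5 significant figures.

Var(Ŷ_str) = Σₕ Nₕ²(1 − fₕ)sₕ²/nₕ.
C: 2971²·(1 − 285/2971)·19220000/285 = 5.3816715 × 10^11.
D: 3821²·(1 − 199/3821)·13000000/199 = 9.0409852 × 10^11.
Sum = 1.4422657 × 10^12.
SE = √(1.4422657 × 10^12) = 1.2009 × 10^6.

1.2009 × 10^6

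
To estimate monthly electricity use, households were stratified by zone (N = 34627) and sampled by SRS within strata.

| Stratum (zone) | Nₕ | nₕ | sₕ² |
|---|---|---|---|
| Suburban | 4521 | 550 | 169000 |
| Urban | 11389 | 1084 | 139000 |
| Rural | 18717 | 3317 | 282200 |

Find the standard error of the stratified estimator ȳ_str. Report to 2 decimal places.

6.13

Var(ȳ_str) = Σₕ Wₕ²(1 − fₕ)sₕ²/nₕ with Wₕ = Nₕ/N, N = 34627.
Suburban: Wₕ = 0.13056286; term = 0.13056286²·(1 − 0.12165450)·169000/550 = 4.6007504.
Urban: Wₕ = 0.32890519; term = 0.32890519²·(1 − 0.09517956)·139000/1084 = 12.551319.
Rural: Wₕ = 0.54053195; term = 0.54053195²·(1 − 0.17721857)·282200/3317 = 20.45214.
Sum = 37.604209.
SE = √(37.604209) = 6.13.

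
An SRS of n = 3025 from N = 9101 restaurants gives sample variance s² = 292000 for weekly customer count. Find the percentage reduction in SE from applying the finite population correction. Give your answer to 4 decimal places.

f = n/N = 3025/9101 = 0.33238106.
SE_no-fpc = √(s²/n) = 9.8249135; SE_fpc = √((1−f)s²/n) = 8.0277356.
Ratio = √(1−f) = 0.81707952. Reduction = 100·(1 − 0.81707952) = 18.2920%.

18.2920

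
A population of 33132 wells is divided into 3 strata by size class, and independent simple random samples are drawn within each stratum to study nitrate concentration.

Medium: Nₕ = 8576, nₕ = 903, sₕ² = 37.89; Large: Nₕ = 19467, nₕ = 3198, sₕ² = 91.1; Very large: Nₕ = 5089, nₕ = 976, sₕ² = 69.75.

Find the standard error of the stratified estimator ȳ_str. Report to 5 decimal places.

Var(ȳ_str) = Σₕ Wₕ²(1 − fₕ)sₕ²/nₕ with Wₕ = Nₕ/N, N = 33132.
Medium: Wₕ = 0.25884341; term = 0.25884341²·(1 − 0.10529384)·37.89/903 = 0.00251531.
Large: Wₕ = 0.58755886; term = 0.58755886²·(1 − 0.16427801)·91.1/3198 = 0.008218726.
Very large: Wₕ = 0.15359773; term = 0.15359773²·(1 − 0.19178621)·69.75/976 = 0.0013626686.
Sum = 0.012096705.
SE = √(0.012096705) = 0.10999.

0.10999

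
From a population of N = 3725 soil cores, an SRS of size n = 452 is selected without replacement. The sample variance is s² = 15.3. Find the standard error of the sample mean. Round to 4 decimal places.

0.1725

Under SRS without replacement, Var(ȳ) = (1 − f)·s²/n with f = n/N = 452/3725 = 0.12134228.
Var(ȳ) = (1 − 0.12134228)·15.3/452 = 0.87865772·0.033849558 = 0.029742175.
SE(ȳ) = √(0.029742175) = 0.1725.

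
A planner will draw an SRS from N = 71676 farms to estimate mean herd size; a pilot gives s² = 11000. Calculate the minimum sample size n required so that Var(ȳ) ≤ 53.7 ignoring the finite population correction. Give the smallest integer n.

Without fpc, n₀ = s²/D = 11000/53.7 = 204.8417.
Rounding up, n = 205.

205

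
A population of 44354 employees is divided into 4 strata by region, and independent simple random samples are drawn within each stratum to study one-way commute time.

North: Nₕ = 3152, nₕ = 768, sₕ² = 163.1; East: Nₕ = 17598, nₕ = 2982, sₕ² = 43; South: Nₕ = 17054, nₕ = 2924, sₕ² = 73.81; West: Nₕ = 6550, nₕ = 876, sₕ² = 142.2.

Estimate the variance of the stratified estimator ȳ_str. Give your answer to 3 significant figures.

0.00886

Var(ȳ_str) = Σₕ Wₕ²(1 − fₕ)sₕ²/nₕ with Wₕ = Nₕ/N, N = 44354.
North: Wₕ = 0.07106462; term = 0.07106462²·(1 − 0.24365482)·163.1/768 = 8.1118445 × 10^-4.
East: Wₕ = 0.39676241; term = 0.39676241²·(1 − 0.16945107)·43/2982 = 0.0018853287.
South: Wₕ = 0.38449745; term = 0.38449745²·(1 − 0.17145538)·73.81/2924 = 0.0030920085.
West: Wₕ = 0.14767552; term = 0.14767552²·(1 − 0.13374046)·142.2/876 = 0.0030666241.
Sum = 0.0088551458.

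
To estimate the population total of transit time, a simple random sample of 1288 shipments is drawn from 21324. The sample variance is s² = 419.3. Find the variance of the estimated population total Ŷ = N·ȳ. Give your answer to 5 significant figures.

Var(Ŷ) = N²·Var(ȳ) = N²·(1 − n/N)·s²/n.
f = 1288/21324 = 0.06040143; Var(ȳ) = 0.93959857·419.3/1288 = 0.30588019.
Var(Ŷ) = 21324² · 0.30588019 = 1.3908769 × 10^8.

1.3909 × 10^8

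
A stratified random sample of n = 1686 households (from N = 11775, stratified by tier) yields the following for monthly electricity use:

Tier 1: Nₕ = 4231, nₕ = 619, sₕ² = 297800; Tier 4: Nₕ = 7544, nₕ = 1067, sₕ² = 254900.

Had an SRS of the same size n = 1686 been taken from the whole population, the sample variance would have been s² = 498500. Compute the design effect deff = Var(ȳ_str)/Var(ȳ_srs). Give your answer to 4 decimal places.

0.5416

Var(ȳ_str) = Σ Wₕ²(1−fₕ)sₕ²/nₕ with Wₕ = Nₕ/11775:
  Tier 1: (4231/11775)²·(1−619/4231)·297800/619 = 53.027723
  Tier 4: (7544/11775)²·(1−1067/7544)·254900/1067 = 84.189739
  → Var(ȳ_str) = 137.21746.
Var(ȳ_srs) = (1 − 1686/11775)·498500/1686 = 253.33477.
deff = 137.21746 / 253.33477 = 0.5416.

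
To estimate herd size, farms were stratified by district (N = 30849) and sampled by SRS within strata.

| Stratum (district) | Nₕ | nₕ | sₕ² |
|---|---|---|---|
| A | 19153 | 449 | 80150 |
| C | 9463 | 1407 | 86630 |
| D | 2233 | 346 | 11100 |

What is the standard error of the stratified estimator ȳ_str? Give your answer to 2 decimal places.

Var(ȳ_str) = Σₕ Wₕ²(1 − fₕ)sₕ²/nₕ with Wₕ = Nₕ/N, N = 30849.
A: Wₕ = 0.62086291; term = 0.62086291²·(1 − 0.02344280)·80150/449 = 67.196446.
C: Wₕ = 0.30675224; term = 0.30675224²·(1 − 0.14868435)·86630/1407 = 4.9321961.
D: Wₕ = 0.07238484; term = 0.07238484²·(1 − 0.15494850)·11100/346 = 0.14204479.
Sum = 72.270687.
SE = √(72.270687) = 8.50.

8.50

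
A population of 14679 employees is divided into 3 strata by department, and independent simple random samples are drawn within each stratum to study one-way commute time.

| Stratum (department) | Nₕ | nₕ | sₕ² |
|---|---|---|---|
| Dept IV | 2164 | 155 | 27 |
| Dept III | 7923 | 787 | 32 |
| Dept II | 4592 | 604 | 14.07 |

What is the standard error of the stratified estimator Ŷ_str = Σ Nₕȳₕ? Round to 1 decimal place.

Var(Ŷ_str) = Σₕ Nₕ²(1 − fₕ)sₕ²/nₕ.
Dept IV: 2164²·(1 − 155/2164)·27/155 = 757302.27.
Dept III: 7923²·(1 − 787/7923)·32/787 = 2.2988982 × 10^6.
Dept II: 4592²·(1 − 604/4592)·14.07/604 = 426593.45.
Sum = 3.4827939 × 10^6.
SE = √(3.4827939 × 10^6) = 1866.2.

1866.2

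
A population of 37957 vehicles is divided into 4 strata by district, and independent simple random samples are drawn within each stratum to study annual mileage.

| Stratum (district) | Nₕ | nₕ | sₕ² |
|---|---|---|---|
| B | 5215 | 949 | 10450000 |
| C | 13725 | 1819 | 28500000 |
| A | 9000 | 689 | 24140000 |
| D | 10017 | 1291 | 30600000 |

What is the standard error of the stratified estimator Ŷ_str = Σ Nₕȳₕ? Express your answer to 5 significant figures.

2.7382 × 10^6

Var(Ŷ_str) = Σₕ Nₕ²(1 − fₕ)sₕ²/nₕ.
B: 5215²·(1 − 949/5215)·10450000/949 = 2.4497696 × 10^11.
C: 13725²·(1 − 1819/13725)·28500000/1819 = 2.5602973 × 10^12.
A: 9000²·(1 − 689/9000)·24140000/689 = 2.620679 × 10^12.
D: 10017²·(1 − 1291/10017)·30600000/1291 = 2.0718011 × 10^12.
Sum = 7.4977544 × 10^12.
SE = √(7.4977544 × 10^12) = 2.7382 × 10^6.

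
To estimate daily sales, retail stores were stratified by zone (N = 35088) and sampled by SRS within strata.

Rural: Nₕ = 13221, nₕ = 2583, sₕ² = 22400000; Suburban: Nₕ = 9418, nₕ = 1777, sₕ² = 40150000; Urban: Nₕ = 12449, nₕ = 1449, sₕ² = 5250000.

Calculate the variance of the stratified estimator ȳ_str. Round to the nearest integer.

2714

Var(ȳ_str) = Σₕ Wₕ²(1 − fₕ)sₕ²/nₕ with Wₕ = Nₕ/N, N = 35088.
Rural: Wₕ = 0.37679549; term = 0.37679549²·(1 − 0.19537100)·22400000/2583 = 990.67379.
Suburban: Wₕ = 0.26841085; term = 0.26841085²·(1 − 0.18868125)·40150000/1777 = 1320.6562.
Urban: Wₕ = 0.35479366; term = 0.35479366²·(1 − 0.11639489)·5250000/1449 = 402.9961.
Sum = 2714.3261.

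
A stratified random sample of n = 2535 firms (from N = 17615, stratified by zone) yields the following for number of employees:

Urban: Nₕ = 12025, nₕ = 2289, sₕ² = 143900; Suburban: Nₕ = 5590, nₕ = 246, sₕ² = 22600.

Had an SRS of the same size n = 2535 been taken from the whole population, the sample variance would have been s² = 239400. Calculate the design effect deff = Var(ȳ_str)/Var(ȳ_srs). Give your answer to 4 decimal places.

Var(ȳ_str) = Σ Wₕ²(1−fₕ)sₕ²/nₕ with Wₕ = Nₕ/17615:
  Urban: (12025/17615)²·(1−2289/12025)·143900/2289 = 23.720037
  Suburban: (5590/17615)²·(1−246/5590)·22600/246 = 8.8447649
  → Var(ȳ_str) = 32.564802.
Var(ȳ_srs) = (1 − 2535/17615)·239400/2535 = 80.84718.
deff = 32.564802 / 80.84718 = 0.4028.

0.4028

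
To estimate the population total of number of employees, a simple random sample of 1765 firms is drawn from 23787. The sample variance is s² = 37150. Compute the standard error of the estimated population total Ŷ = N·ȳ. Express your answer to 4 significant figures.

105000

Var(Ŷ) = N²·Var(ȳ) = N²·(1 − n/N)·s²/n.
f = 1765/23787 = 0.07420019; Var(ȳ) = 0.92579981·37150/1765 = 19.486381.
Var(Ŷ) = 23787² · 19.486381 = 1.1025811 × 10^10.
SE(Ŷ) = √(1.1025811 × 10^10) = 105000.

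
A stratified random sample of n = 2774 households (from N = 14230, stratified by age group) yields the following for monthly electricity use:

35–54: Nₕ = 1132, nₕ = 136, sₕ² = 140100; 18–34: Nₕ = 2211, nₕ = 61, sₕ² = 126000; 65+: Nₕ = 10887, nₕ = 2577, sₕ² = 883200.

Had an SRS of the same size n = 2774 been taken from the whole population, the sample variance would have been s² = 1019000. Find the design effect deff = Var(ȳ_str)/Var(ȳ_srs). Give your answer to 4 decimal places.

Var(ȳ_str) = Σ Wₕ²(1−fₕ)sₕ²/nₕ with Wₕ = Nₕ/14230:
  35–54: (1132/14230)²·(1−136/1132)·140100/136 = 5.7358157
  18–34: (2211/14230)²·(1−61/2211)·126000/61 = 48.490662
  65+: (10887/14230)²·(1−2577/10887)·883200/2577 = 153.12429
  → Var(ȳ_str) = 207.35077.
Var(ȳ_srs) = (1 − 2774/14230)·1019000/2774 = 295.73031.
deff = 207.35077 / 295.73031 = 0.7011.

0.7011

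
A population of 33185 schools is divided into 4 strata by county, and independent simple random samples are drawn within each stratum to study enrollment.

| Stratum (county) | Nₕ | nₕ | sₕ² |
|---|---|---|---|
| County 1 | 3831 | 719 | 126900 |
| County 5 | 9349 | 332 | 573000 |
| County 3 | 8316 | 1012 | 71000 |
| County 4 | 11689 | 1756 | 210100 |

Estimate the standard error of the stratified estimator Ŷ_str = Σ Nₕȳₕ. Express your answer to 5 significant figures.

407130

Var(Ŷ_str) = Σₕ Nₕ²(1 − fₕ)sₕ²/nₕ.
County 1: 3831²·(1 − 719/3831)·126900/719 = 2.1041877 × 10^9.
County 5: 9349²·(1 − 332/9349)·573000/332 = 1.4549356 × 10^11.
County 3: 8316²·(1 − 1012/8316)·71000/1012 = 4.2614077 × 10^9.
County 4: 11689²·(1 − 1756/11689)·210100/1756 = 1.3891826 × 10^10.
Sum = 1.6575098 × 10^11.
SE = √(1.6575098 × 10^11) = 407130.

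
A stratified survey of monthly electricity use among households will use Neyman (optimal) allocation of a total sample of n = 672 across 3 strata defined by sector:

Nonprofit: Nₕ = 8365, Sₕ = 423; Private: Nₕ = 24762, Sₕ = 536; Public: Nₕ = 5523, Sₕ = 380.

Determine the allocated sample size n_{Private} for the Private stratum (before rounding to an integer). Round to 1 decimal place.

471.7

Neyman allocation: nₕ = n·NₕSₕ / Σⱼ NⱼSⱼ.
Σ NⱼSⱼ = 8365·423 + 24762·536 + 5523·380 = 1.8909567 × 10^7.
n_{Private} = 672·24762·536 / (1.8909567 × 10^7) = 471.7.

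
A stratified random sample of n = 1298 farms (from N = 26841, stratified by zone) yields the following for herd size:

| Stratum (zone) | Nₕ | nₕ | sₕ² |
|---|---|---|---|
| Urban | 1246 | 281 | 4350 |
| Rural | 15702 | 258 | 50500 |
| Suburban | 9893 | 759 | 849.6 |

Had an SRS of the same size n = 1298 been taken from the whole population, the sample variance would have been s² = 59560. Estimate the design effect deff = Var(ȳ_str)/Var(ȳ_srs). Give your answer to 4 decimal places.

1.5126

Var(ȳ_str) = Σ Wₕ²(1−fₕ)sₕ²/nₕ with Wₕ = Nₕ/26841:
  Urban: (1246/26841)²·(1−281/1246)·4350/281 = 0.025836335
  Rural: (15702/26841)²·(1−258/15702)·50500/258 = 65.88538
  Suburban: (9893/26841)²·(1−759/9893)·849.6/759 = 0.14039911
  → Var(ȳ_str) = 66.051615.
Var(ȳ_srs) = (1 − 1298/26841)·59560/1298 = 43.666985.
deff = 66.051615 / 43.666985 = 1.5126.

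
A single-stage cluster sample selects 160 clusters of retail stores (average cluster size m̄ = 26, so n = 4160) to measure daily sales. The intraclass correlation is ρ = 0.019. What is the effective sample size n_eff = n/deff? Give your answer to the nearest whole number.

deff = 1 + (26 − 1)·0.019 = 1 + 0.475 = 1.475.
n_eff = 4160 / 1.475 = 2820.

2820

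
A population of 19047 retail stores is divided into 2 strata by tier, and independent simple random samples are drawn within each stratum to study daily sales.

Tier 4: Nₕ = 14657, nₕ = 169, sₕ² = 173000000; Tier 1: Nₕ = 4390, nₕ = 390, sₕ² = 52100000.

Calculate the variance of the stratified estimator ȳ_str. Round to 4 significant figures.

605600

Var(ȳ_str) = Σₕ Wₕ²(1 − fₕ)sₕ²/nₕ with Wₕ = Nₕ/N, N = 19047.
Tier 4: Wₕ = 0.76951751; term = 0.76951751²·(1 − 0.01153033)·173000000/169 = 599183.38.
Tier 1: Wₕ = 0.23048249; term = 0.23048249²·(1 − 0.08883827)·52100000/390 = 6466.1305.
Sum = 605649.51.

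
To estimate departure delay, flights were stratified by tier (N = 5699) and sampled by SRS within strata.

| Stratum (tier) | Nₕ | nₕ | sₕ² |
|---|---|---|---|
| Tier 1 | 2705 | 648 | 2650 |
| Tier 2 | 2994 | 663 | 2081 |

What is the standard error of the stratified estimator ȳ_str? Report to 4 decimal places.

1.1726

Var(ȳ_str) = Σₕ Wₕ²(1 − fₕ)sₕ²/nₕ with Wₕ = Nₕ/N, N = 5699.
Tier 1: Wₕ = 0.47464467; term = 0.47464467²·(1 − 0.23955638)·2650/648 = 0.70060804.
Tier 2: Wₕ = 0.52535533; term = 0.52535533²·(1 − 0.22144289)·2081/663 = 0.67445862.
Sum = 1.3750667.
SE = √(1.3750667) = 1.1726.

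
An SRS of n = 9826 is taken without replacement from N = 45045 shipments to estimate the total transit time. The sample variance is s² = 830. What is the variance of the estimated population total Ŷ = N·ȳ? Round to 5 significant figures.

1.3401 × 10^8

Var(Ŷ) = N²·Var(ȳ) = N²·(1 − n/N)·s²/n.
f = 9826/45045 = 0.21813742; Var(ȳ) = 0.78186258·830/9826 = 0.066043756.
Var(Ŷ) = 45045² · 0.066043756 = 1.3400622 × 10^8.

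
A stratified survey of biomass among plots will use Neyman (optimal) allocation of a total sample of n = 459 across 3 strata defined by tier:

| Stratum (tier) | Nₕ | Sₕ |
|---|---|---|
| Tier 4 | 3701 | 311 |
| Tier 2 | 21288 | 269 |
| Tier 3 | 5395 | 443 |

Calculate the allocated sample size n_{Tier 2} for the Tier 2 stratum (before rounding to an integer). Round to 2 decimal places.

Neyman allocation: nₕ = n·NₕSₕ / Σⱼ NⱼSⱼ.
Σ NⱼSⱼ = 3701·311 + 21288·269 + 5395·443 = 9.267468 × 10^6.
n_{Tier 2} = 459·21288·269 / (9.267468 × 10^6) = 283.62.

283.62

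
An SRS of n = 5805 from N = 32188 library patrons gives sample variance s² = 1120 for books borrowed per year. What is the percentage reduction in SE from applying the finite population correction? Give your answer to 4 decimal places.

9.4653

f = n/N = 5805/32188 = 0.18034671.
SE_no-fpc = √(s²/n) = 0.43924608; SE_fpc = √((1−f)s²/n) = 0.39767015.
Ratio = √(1−f) = 0.90534705. Reduction = 100·(1 − 0.90534705) = 9.4653%.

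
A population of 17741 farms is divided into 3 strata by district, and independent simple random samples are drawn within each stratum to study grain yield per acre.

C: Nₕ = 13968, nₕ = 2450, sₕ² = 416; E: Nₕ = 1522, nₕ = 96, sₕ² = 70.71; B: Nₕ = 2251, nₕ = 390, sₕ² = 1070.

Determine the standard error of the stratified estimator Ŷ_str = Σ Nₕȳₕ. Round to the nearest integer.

Var(Ŷ_str) = Σₕ Nₕ²(1 − fₕ)sₕ²/nₕ.
C: 13968²·(1 − 2450/13968)·416/2450 = 2.7317349 × 10^7.
E: 1522²·(1 − 96/1522)·70.71/96 = 1.5986146 × 10^6.
B: 2251²·(1 − 390/2251)·1070/390 = 1.1493202 × 10^7.
Sum = 4.0409166 × 10^7.
SE = √(4.0409166 × 10^7) = 6357.

6357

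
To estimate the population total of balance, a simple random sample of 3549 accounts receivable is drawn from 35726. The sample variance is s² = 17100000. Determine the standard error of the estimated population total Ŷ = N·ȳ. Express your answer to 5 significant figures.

2.3535 × 10^6

Var(Ŷ) = N²·Var(ȳ) = N²·(1 − n/N)·s²/n.
f = 3549/35726 = 0.09933942; Var(ȳ) = 0.90066058·17100000/3549 = 4339.6157.
Var(Ŷ) = 35726² · 4339.6157 = 5.5388558 × 10^12.
SE(Ŷ) = √(5.5388558 × 10^12) = 2.3535 × 10^6.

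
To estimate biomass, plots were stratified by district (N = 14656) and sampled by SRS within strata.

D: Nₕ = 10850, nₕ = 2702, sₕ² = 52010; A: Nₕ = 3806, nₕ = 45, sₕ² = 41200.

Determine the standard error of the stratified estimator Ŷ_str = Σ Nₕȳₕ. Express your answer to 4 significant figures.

Var(Ŷ_str) = Σₕ Nₕ²(1 − fₕ)sₕ²/nₕ.
D: 10850²·(1 − 2702/10850)·52010/2702 = 1.7016971 × 10^9.
A: 3806²·(1 − 45/3806)·41200/45 = 1.3105597 × 10^10.
Sum = 1.4807294 × 10^10.
SE = √(1.4807294 × 10^10) = 121700.

121700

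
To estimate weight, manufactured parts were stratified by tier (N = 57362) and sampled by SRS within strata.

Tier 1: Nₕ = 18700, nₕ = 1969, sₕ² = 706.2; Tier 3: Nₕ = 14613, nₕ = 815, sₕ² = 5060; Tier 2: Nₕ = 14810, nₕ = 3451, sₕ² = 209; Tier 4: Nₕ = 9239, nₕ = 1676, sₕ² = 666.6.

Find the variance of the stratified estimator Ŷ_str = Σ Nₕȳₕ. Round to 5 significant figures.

1.4020 × 10^9

Var(Ŷ_str) = Σₕ Nₕ²(1 − fₕ)sₕ²/nₕ.
Tier 1: 18700²·(1 − 1969/18700)·706.2/1969 = 1.122136 × 10^8.
Tier 3: 14613²·(1 − 815/14613)·5060/815 = 1.2518389 × 10^9.
Tier 2: 14810²·(1 − 3451/14810)·209/3451 = 1.0188177 × 10^7.
Tier 4: 9239²·(1 − 1676/9239)·666.6/1676 = 2.7791396 × 10^7.
Sum = 1.4020321 × 10^9.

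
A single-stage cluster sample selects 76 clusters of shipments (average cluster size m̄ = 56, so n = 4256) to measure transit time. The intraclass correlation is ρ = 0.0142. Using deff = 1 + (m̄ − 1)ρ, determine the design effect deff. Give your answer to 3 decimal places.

deff = 1 + (56 − 1)·0.0142 = 1 + 0.781 = 1.781.

1.781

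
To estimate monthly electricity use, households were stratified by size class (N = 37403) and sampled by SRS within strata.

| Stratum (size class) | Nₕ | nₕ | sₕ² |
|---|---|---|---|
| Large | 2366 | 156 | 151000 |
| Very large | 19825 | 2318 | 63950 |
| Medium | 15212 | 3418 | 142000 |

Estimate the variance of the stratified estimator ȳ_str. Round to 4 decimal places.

15.7901

Var(ȳ_str) = Σₕ Wₕ²(1 − fₕ)sₕ²/nₕ with Wₕ = Nₕ/N, N = 37403.
Large: Wₕ = 0.06325696; term = 0.06325696²·(1 − 0.06593407)·151000/156 = 3.6178161.
Very large: Wₕ = 0.53003770; term = 0.53003770²·(1 − 0.11692308)·63950/2318 = 6.8444597.
Medium: Wₕ = 0.40670534; term = 0.40670534²·(1 − 0.22469103)·142000/3418 = 5.327836.
Sum = 15.790112.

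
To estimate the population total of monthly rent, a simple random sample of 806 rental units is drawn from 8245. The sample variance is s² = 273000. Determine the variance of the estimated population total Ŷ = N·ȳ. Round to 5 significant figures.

2.0775 × 10^10

Var(Ŷ) = N²·Var(ȳ) = N²·(1 − n/N)·s²/n.
f = 806/8245 = 0.09775622; Var(ȳ) = 0.90224378·273000/806 = 305.5987.
Var(Ŷ) = 8245² · 305.5987 = 2.0774607 × 10^10.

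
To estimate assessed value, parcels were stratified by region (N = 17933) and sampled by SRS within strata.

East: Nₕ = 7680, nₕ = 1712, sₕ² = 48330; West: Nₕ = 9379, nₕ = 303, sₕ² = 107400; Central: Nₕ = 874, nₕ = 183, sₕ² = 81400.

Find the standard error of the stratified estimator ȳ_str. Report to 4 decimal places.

Var(ȳ_str) = Σₕ Wₕ²(1 − fₕ)sₕ²/nₕ with Wₕ = Nₕ/N, N = 17933.
East: Wₕ = 0.42826075; term = 0.42826075²·(1 − 0.22291667)·48330/1712 = 4.0234367.
West: Wₕ = 0.52300229; term = 0.52300229²·(1 − 0.03230622)·107400/303 = 93.822452.
Central: Wₕ = 0.04873697; term = 0.04873697²·(1 − 0.20938215)·81400/183 = 0.83532773.
Sum = 98.681216.
SE = √(98.681216) = 9.9338.

9.9338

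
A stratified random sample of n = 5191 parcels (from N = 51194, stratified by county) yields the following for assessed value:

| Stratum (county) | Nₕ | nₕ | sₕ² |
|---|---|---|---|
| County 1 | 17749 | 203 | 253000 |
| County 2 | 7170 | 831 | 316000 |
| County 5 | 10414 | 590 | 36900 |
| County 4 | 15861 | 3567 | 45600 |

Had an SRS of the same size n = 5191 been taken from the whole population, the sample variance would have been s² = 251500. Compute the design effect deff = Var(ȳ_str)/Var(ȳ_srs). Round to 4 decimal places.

Var(ȳ_str) = Σ Wₕ²(1−fₕ)sₕ²/nₕ with Wₕ = Nₕ/51194:
  County 1: (17749/51194)²·(1−203/17749)·253000/203 = 148.09431
  County 2: (7170/51194)²·(1−831/7170)·316000/831 = 6.5945906
  County 5: (10414/51194)²·(1−590/10414)·36900/590 = 2.4414181
  County 4: (15861/51194)²·(1−3567/15861)·45600/3567 = 0.95114642
  → Var(ȳ_str) = 158.08147.
Var(ȳ_srs) = (1 − 5191/51194)·251500/5191 = 43.536554.
deff = 158.08147 / 43.536554 = 3.6310.

3.6310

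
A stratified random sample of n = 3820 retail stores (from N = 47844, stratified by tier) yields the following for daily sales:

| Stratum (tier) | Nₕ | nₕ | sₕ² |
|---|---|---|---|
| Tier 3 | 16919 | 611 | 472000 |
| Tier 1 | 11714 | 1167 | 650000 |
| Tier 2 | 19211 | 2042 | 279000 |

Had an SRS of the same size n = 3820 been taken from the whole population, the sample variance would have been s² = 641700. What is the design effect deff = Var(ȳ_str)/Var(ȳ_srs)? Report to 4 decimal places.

0.9243

Var(ȳ_str) = Σ Wₕ²(1−fₕ)sₕ²/nₕ with Wₕ = Nₕ/47844:
  Tier 3: (16919/47844)²·(1−611/16919)·472000/611 = 93.115337
  Tier 1: (11714/47844)²·(1−1167/11714)·650000/1167 = 30.062265
  Tier 2: (19211/47844)²·(1−2042/19211)·279000/2042 = 19.687405
  → Var(ȳ_str) = 142.86501.
Var(ȳ_srs) = (1 − 3820/47844)·641700/3820 = 154.57195.
deff = 142.86501 / 154.57195 = 0.9243.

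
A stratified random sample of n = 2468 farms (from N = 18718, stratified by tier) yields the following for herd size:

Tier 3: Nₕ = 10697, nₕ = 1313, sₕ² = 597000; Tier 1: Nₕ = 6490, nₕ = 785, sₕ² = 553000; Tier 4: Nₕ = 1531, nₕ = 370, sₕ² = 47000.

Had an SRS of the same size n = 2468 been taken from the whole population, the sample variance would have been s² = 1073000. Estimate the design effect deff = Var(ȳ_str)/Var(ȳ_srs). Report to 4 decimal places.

0.5441

Var(ȳ_str) = Σ Wₕ²(1−fₕ)sₕ²/nₕ with Wₕ = Nₕ/18718:
  Tier 3: (10697/18718)²·(1−1313/10697)·597000/1313 = 130.26889
  Tier 1: (6490/18718)²·(1−785/6490)·553000/785 = 74.44524
  Tier 4: (1531/18718)²·(1−370/1531)·47000/370 = 0.64444322
  → Var(ȳ_str) = 205.35857.
Var(ȳ_srs) = (1 − 2468/18718)·1073000/2468 = 377.44049.
deff = 205.35857 / 377.44049 = 0.5441.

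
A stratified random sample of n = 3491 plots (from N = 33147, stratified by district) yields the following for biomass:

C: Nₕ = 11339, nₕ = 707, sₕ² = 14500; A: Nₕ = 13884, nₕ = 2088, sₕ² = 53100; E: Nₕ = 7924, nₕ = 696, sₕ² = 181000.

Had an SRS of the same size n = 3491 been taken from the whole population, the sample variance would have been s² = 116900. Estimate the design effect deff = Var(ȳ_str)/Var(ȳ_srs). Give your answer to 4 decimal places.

0.6541

Var(ȳ_str) = Σ Wₕ²(1−fₕ)sₕ²/nₕ with Wₕ = Nₕ/33147:
  C: (11339/33147)²·(1−707/11339)·14500/707 = 2.2503489
  A: (13884/33147)²·(1−2088/13884)·53100/2088 = 3.7907482
  E: (7924/33147)²·(1−696/7924)·181000/696 = 13.556372
  → Var(ȳ_str) = 19.597469.
Var(ȳ_srs) = (1 − 3491/33147)·116900/3491 = 29.959393.
deff = 19.597469 / 29.959393 = 0.6541.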